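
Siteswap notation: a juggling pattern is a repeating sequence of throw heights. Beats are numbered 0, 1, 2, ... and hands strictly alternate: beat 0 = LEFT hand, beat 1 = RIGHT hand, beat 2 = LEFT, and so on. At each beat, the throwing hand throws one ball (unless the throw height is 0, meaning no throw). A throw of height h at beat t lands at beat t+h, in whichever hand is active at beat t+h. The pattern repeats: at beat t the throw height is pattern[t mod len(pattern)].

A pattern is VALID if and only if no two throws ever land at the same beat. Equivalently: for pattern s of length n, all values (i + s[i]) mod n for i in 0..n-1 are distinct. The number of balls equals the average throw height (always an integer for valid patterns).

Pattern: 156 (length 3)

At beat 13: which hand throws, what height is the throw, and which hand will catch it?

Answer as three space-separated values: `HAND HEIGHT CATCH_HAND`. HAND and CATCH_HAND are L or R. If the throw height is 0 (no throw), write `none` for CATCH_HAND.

Beat 13: 13 mod 2 = 1, so hand = R
Throw height = pattern[13 mod 3] = pattern[1] = 5
Lands at beat 13+5=18, 18 mod 2 = 0, so catch hand = L

Answer: R 5 L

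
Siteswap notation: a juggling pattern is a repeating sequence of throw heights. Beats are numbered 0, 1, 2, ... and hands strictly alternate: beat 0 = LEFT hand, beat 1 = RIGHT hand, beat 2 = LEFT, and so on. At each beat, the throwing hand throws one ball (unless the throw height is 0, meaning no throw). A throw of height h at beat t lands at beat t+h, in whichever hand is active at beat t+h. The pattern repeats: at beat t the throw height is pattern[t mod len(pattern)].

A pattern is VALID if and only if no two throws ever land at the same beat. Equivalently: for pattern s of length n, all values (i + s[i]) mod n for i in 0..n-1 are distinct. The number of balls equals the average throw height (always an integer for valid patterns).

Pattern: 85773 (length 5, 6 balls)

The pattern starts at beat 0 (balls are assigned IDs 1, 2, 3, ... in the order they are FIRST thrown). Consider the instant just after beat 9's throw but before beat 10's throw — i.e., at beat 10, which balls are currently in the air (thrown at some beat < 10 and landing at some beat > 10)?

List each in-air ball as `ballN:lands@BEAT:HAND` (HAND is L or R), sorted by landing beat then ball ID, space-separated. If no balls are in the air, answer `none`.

Answer: ball2:lands@11:R ball3:lands@12:L ball6:lands@13:R ball5:lands@14:L ball1:lands@15:R

Derivation:
Beat 0 (L): throw ball1 h=8 -> lands@8:L; in-air after throw: [b1@8:L]
Beat 1 (R): throw ball2 h=5 -> lands@6:L; in-air after throw: [b2@6:L b1@8:L]
Beat 2 (L): throw ball3 h=7 -> lands@9:R; in-air after throw: [b2@6:L b1@8:L b3@9:R]
Beat 3 (R): throw ball4 h=7 -> lands@10:L; in-air after throw: [b2@6:L b1@8:L b3@9:R b4@10:L]
Beat 4 (L): throw ball5 h=3 -> lands@7:R; in-air after throw: [b2@6:L b5@7:R b1@8:L b3@9:R b4@10:L]
Beat 5 (R): throw ball6 h=8 -> lands@13:R; in-air after throw: [b2@6:L b5@7:R b1@8:L b3@9:R b4@10:L b6@13:R]
Beat 6 (L): throw ball2 h=5 -> lands@11:R; in-air after throw: [b5@7:R b1@8:L b3@9:R b4@10:L b2@11:R b6@13:R]
Beat 7 (R): throw ball5 h=7 -> lands@14:L; in-air after throw: [b1@8:L b3@9:R b4@10:L b2@11:R b6@13:R b5@14:L]
Beat 8 (L): throw ball1 h=7 -> lands@15:R; in-air after throw: [b3@9:R b4@10:L b2@11:R b6@13:R b5@14:L b1@15:R]
Beat 9 (R): throw ball3 h=3 -> lands@12:L; in-air after throw: [b4@10:L b2@11:R b3@12:L b6@13:R b5@14:L b1@15:R]
Beat 10 (L): throw ball4 h=8 -> lands@18:L; in-air after throw: [b2@11:R b3@12:L b6@13:R b5@14:L b1@15:R b4@18:L]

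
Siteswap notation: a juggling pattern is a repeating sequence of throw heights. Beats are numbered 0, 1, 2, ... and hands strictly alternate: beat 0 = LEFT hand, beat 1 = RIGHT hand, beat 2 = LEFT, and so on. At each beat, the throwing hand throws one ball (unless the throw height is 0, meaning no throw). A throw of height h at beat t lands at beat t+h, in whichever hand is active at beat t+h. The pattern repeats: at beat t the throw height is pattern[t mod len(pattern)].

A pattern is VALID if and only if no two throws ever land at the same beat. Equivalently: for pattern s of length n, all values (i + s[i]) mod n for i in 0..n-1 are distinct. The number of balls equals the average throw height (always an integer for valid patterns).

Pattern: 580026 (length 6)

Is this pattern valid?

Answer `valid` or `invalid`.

i=0: (i + s[i]) mod n = (0 + 5) mod 6 = 5
i=1: (i + s[i]) mod n = (1 + 8) mod 6 = 3
i=2: (i + s[i]) mod n = (2 + 0) mod 6 = 2
i=3: (i + s[i]) mod n = (3 + 0) mod 6 = 3
i=4: (i + s[i]) mod n = (4 + 2) mod 6 = 0
i=5: (i + s[i]) mod n = (5 + 6) mod 6 = 5
Residues: [5, 3, 2, 3, 0, 5], distinct: False

Answer: invalid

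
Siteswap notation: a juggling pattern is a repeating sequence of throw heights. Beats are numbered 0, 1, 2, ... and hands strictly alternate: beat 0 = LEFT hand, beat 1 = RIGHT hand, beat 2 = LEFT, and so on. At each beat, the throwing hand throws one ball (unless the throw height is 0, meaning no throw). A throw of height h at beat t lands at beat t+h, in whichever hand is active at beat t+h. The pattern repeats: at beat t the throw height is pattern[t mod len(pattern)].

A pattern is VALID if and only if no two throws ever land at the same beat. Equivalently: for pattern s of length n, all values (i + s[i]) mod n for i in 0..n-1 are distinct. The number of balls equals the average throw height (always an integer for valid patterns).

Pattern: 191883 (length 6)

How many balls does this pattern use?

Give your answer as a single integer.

Pattern = [1, 9, 1, 8, 8, 3], length n = 6
  position 0: throw height = 1, running sum = 1
  position 1: throw height = 9, running sum = 10
  position 2: throw height = 1, running sum = 11
  position 3: throw height = 8, running sum = 19
  position 4: throw height = 8, running sum = 27
  position 5: throw height = 3, running sum = 30
Total sum = 30; balls = sum / n = 30 / 6 = 5

Answer: 5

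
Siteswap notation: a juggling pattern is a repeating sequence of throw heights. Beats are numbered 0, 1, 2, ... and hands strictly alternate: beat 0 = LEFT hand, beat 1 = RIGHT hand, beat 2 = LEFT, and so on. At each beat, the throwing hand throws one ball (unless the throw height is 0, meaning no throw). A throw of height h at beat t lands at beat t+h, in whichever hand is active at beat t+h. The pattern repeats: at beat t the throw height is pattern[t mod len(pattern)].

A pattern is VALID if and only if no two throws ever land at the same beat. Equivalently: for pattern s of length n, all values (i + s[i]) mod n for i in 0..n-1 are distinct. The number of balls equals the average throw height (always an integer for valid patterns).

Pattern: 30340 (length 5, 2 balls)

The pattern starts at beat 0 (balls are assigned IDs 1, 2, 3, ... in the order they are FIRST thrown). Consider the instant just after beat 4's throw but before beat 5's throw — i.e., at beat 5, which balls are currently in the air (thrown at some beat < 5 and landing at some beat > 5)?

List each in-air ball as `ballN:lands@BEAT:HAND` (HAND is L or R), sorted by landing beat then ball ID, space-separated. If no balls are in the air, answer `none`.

Answer: ball1:lands@7:R

Derivation:
Beat 0 (L): throw ball1 h=3 -> lands@3:R; in-air after throw: [b1@3:R]
Beat 2 (L): throw ball2 h=3 -> lands@5:R; in-air after throw: [b1@3:R b2@5:R]
Beat 3 (R): throw ball1 h=4 -> lands@7:R; in-air after throw: [b2@5:R b1@7:R]
Beat 5 (R): throw ball2 h=3 -> lands@8:L; in-air after throw: [b1@7:R b2@8:L]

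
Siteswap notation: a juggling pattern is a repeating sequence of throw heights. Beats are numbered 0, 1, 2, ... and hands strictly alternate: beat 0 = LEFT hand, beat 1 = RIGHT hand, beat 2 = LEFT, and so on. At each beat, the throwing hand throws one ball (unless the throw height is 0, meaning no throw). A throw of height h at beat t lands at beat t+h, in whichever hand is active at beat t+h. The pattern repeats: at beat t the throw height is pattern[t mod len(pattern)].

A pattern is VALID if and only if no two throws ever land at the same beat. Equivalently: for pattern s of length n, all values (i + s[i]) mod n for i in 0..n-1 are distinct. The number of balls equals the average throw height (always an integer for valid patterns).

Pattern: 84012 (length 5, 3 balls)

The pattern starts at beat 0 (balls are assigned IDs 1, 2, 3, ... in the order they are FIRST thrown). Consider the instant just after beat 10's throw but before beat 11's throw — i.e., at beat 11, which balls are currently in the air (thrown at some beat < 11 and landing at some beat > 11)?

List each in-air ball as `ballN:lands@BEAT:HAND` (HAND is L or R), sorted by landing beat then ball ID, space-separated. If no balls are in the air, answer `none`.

Answer: ball2:lands@13:R ball3:lands@18:L

Derivation:
Beat 0 (L): throw ball1 h=8 -> lands@8:L; in-air after throw: [b1@8:L]
Beat 1 (R): throw ball2 h=4 -> lands@5:R; in-air after throw: [b2@5:R b1@8:L]
Beat 3 (R): throw ball3 h=1 -> lands@4:L; in-air after throw: [b3@4:L b2@5:R b1@8:L]
Beat 4 (L): throw ball3 h=2 -> lands@6:L; in-air after throw: [b2@5:R b3@6:L b1@8:L]
Beat 5 (R): throw ball2 h=8 -> lands@13:R; in-air after throw: [b3@6:L b1@8:L b2@13:R]
Beat 6 (L): throw ball3 h=4 -> lands@10:L; in-air after throw: [b1@8:L b3@10:L b2@13:R]
Beat 8 (L): throw ball1 h=1 -> lands@9:R; in-air after throw: [b1@9:R b3@10:L b2@13:R]
Beat 9 (R): throw ball1 h=2 -> lands@11:R; in-air after throw: [b3@10:L b1@11:R b2@13:R]
Beat 10 (L): throw ball3 h=8 -> lands@18:L; in-air after throw: [b1@11:R b2@13:R b3@18:L]
Beat 11 (R): throw ball1 h=4 -> lands@15:R; in-air after throw: [b2@13:R b1@15:R b3@18:L]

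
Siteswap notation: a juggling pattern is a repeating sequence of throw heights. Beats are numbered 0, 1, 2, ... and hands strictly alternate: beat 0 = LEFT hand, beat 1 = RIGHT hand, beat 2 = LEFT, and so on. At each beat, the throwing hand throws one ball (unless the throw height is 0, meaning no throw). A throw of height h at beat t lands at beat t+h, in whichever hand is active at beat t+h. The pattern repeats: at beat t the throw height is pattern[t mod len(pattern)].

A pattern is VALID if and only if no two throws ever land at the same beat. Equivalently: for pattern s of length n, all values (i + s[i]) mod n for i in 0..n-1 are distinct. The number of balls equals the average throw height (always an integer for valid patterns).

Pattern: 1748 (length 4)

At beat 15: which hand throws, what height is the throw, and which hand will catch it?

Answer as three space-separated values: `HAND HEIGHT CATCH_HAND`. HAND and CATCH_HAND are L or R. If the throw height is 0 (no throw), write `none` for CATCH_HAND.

Beat 15: 15 mod 2 = 1, so hand = R
Throw height = pattern[15 mod 4] = pattern[3] = 8
Lands at beat 15+8=23, 23 mod 2 = 1, so catch hand = R

Answer: R 8 R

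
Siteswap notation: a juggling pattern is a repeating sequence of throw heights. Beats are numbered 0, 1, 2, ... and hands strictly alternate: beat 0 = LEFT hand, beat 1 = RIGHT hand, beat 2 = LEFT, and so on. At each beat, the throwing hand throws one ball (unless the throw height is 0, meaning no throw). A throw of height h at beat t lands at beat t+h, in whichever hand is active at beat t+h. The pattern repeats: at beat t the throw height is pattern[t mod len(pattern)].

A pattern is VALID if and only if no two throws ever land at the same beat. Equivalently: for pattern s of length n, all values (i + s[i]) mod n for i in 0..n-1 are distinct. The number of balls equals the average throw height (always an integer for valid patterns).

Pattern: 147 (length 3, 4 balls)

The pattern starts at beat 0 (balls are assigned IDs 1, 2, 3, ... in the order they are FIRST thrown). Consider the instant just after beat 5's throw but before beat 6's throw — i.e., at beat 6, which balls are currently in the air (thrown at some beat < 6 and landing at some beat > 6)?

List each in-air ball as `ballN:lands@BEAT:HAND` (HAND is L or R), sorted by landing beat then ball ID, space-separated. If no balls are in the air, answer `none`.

Answer: ball3:lands@8:L ball2:lands@9:R ball1:lands@12:L

Derivation:
Beat 0 (L): throw ball1 h=1 -> lands@1:R; in-air after throw: [b1@1:R]
Beat 1 (R): throw ball1 h=4 -> lands@5:R; in-air after throw: [b1@5:R]
Beat 2 (L): throw ball2 h=7 -> lands@9:R; in-air after throw: [b1@5:R b2@9:R]
Beat 3 (R): throw ball3 h=1 -> lands@4:L; in-air after throw: [b3@4:L b1@5:R b2@9:R]
Beat 4 (L): throw ball3 h=4 -> lands@8:L; in-air after throw: [b1@5:R b3@8:L b2@9:R]
Beat 5 (R): throw ball1 h=7 -> lands@12:L; in-air after throw: [b3@8:L b2@9:R b1@12:L]
Beat 6 (L): throw ball4 h=1 -> lands@7:R; in-air after throw: [b4@7:R b3@8:L b2@9:R b1@12:L]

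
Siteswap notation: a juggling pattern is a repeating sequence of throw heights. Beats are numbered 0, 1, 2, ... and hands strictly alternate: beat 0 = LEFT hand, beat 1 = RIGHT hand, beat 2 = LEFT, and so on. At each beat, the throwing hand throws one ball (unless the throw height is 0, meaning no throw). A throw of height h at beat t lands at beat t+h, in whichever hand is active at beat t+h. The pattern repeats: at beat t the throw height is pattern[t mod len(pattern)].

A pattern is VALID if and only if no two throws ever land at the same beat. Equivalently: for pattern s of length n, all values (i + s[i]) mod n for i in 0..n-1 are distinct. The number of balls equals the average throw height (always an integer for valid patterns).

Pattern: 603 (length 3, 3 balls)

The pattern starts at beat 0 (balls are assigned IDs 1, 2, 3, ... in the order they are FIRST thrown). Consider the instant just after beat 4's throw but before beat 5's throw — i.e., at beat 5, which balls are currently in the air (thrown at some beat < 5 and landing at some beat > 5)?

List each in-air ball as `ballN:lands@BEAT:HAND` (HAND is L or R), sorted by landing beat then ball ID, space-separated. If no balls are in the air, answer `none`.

Answer: ball1:lands@6:L ball3:lands@9:R

Derivation:
Beat 0 (L): throw ball1 h=6 -> lands@6:L; in-air after throw: [b1@6:L]
Beat 2 (L): throw ball2 h=3 -> lands@5:R; in-air after throw: [b2@5:R b1@6:L]
Beat 3 (R): throw ball3 h=6 -> lands@9:R; in-air after throw: [b2@5:R b1@6:L b3@9:R]
Beat 5 (R): throw ball2 h=3 -> lands@8:L; in-air after throw: [b1@6:L b2@8:L b3@9:R]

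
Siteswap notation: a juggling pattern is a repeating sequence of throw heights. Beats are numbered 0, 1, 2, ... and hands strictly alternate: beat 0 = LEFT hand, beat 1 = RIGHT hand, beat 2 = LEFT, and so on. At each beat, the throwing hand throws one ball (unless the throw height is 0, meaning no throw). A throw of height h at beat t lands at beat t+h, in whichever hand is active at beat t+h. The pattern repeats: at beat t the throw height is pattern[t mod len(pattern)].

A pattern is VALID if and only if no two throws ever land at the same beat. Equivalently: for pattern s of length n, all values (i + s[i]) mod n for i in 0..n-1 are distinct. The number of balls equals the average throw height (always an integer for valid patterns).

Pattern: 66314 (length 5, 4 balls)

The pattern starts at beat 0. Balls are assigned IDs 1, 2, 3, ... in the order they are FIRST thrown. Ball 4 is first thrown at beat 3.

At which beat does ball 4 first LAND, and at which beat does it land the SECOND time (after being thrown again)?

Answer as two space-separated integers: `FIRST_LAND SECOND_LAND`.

Beat 0 (L): throw ball1 h=6 -> lands@6:L; in-air after throw: [b1@6:L]
Beat 1 (R): throw ball2 h=6 -> lands@7:R; in-air after throw: [b1@6:L b2@7:R]
Beat 2 (L): throw ball3 h=3 -> lands@5:R; in-air after throw: [b3@5:R b1@6:L b2@7:R]
Beat 3 (R): throw ball4 h=1 -> lands@4:L; in-air after throw: [b4@4:L b3@5:R b1@6:L b2@7:R]
Beat 4 (L): throw ball4 h=4 -> lands@8:L; in-air after throw: [b3@5:R b1@6:L b2@7:R b4@8:L]
Beat 5 (R): throw ball3 h=6 -> lands@11:R; in-air after throw: [b1@6:L b2@7:R b4@8:L b3@11:R]
Beat 6 (L): throw ball1 h=6 -> lands@12:L; in-air after throw: [b2@7:R b4@8:L b3@11:R b1@12:L]
Beat 7 (R): throw ball2 h=3 -> lands@10:L; in-air after throw: [b4@8:L b2@10:L b3@11:R b1@12:L]
Beat 8 (L): throw ball4 h=1 -> lands@9:R; in-air after throw: [b4@9:R b2@10:L b3@11:R b1@12:L]
Ball 4: thrown@3 h=1 -> first land @4; rethrown@4 h=4 -> second land @8

Answer: 4 8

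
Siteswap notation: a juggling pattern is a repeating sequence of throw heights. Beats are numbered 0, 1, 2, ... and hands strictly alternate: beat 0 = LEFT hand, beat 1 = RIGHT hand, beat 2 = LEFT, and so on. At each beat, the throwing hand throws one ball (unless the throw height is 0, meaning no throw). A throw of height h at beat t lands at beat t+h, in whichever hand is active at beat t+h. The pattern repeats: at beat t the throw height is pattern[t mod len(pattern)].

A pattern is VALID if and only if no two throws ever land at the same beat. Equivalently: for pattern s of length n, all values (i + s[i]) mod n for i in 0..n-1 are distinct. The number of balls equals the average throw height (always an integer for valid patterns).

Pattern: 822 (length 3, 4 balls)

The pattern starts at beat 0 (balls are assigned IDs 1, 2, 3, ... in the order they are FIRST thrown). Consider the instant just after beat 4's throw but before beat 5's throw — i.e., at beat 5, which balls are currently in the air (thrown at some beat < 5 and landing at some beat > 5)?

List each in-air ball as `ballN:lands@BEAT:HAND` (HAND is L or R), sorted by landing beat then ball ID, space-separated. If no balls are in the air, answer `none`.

Beat 0 (L): throw ball1 h=8 -> lands@8:L; in-air after throw: [b1@8:L]
Beat 1 (R): throw ball2 h=2 -> lands@3:R; in-air after throw: [b2@3:R b1@8:L]
Beat 2 (L): throw ball3 h=2 -> lands@4:L; in-air after throw: [b2@3:R b3@4:L b1@8:L]
Beat 3 (R): throw ball2 h=8 -> lands@11:R; in-air after throw: [b3@4:L b1@8:L b2@11:R]
Beat 4 (L): throw ball3 h=2 -> lands@6:L; in-air after throw: [b3@6:L b1@8:L b2@11:R]
Beat 5 (R): throw ball4 h=2 -> lands@7:R; in-air after throw: [b3@6:L b4@7:R b1@8:L b2@11:R]

Answer: ball3:lands@6:L ball1:lands@8:L ball2:lands@11:R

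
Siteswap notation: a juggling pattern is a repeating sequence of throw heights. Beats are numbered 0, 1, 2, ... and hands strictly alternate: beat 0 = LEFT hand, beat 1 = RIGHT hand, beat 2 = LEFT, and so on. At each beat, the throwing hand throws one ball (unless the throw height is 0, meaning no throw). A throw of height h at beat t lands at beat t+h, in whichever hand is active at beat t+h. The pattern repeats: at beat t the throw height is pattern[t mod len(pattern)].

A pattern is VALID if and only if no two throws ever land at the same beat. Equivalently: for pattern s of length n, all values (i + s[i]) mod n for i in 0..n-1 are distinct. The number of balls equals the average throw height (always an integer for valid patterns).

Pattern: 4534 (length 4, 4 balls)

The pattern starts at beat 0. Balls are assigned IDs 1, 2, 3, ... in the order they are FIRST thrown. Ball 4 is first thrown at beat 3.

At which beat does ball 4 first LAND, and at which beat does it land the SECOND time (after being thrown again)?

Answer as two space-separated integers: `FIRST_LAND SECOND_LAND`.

Answer: 7 11

Derivation:
Beat 0 (L): throw ball1 h=4 -> lands@4:L; in-air after throw: [b1@4:L]
Beat 1 (R): throw ball2 h=5 -> lands@6:L; in-air after throw: [b1@4:L b2@6:L]
Beat 2 (L): throw ball3 h=3 -> lands@5:R; in-air after throw: [b1@4:L b3@5:R b2@6:L]
Beat 3 (R): throw ball4 h=4 -> lands@7:R; in-air after throw: [b1@4:L b3@5:R b2@6:L b4@7:R]
Beat 4 (L): throw ball1 h=4 -> lands@8:L; in-air after throw: [b3@5:R b2@6:L b4@7:R b1@8:L]
Beat 5 (R): throw ball3 h=5 -> lands@10:L; in-air after throw: [b2@6:L b4@7:R b1@8:L b3@10:L]
Beat 6 (L): throw ball2 h=3 -> lands@9:R; in-air after throw: [b4@7:R b1@8:L b2@9:R b3@10:L]
Beat 7 (R): throw ball4 h=4 -> lands@11:R; in-air after throw: [b1@8:L b2@9:R b3@10:L b4@11:R]
Beat 8 (L): throw ball1 h=4 -> lands@12:L; in-air after throw: [b2@9:R b3@10:L b4@11:R b1@12:L]
Beat 9 (R): throw ball2 h=5 -> lands@14:L; in-air after throw: [b3@10:L b4@11:R b1@12:L b2@14:L]
Beat 10 (L): throw ball3 h=3 -> lands@13:R; in-air after throw: [b4@11:R b1@12:L b3@13:R b2@14:L]
Beat 11 (R): throw ball4 h=4 -> lands@15:R; in-air after throw: [b1@12:L b3@13:R b2@14:L b4@15:R]
Ball 4: thrown@3 h=4 -> first land @7; rethrown@7 h=4 -> second land @11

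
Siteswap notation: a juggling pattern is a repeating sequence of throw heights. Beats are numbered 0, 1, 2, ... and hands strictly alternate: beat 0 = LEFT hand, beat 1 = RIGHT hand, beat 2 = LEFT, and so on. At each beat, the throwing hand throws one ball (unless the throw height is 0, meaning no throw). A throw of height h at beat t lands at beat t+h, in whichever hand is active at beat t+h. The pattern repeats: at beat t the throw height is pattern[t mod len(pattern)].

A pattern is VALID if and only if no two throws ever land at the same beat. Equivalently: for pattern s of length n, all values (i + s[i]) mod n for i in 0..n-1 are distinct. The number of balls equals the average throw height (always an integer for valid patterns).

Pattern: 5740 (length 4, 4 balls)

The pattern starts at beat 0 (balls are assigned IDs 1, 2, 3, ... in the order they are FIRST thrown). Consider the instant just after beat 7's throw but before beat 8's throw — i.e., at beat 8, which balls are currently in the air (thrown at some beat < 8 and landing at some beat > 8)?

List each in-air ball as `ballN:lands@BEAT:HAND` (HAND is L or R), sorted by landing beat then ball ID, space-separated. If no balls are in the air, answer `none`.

Answer: ball4:lands@9:R ball3:lands@10:L ball1:lands@12:L

Derivation:
Beat 0 (L): throw ball1 h=5 -> lands@5:R; in-air after throw: [b1@5:R]
Beat 1 (R): throw ball2 h=7 -> lands@8:L; in-air after throw: [b1@5:R b2@8:L]
Beat 2 (L): throw ball3 h=4 -> lands@6:L; in-air after throw: [b1@5:R b3@6:L b2@8:L]
Beat 4 (L): throw ball4 h=5 -> lands@9:R; in-air after throw: [b1@5:R b3@6:L b2@8:L b4@9:R]
Beat 5 (R): throw ball1 h=7 -> lands@12:L; in-air after throw: [b3@6:L b2@8:L b4@9:R b1@12:L]
Beat 6 (L): throw ball3 h=4 -> lands@10:L; in-air after throw: [b2@8:L b4@9:R b3@10:L b1@12:L]
Beat 8 (L): throw ball2 h=5 -> lands@13:R; in-air after throw: [b4@9:R b3@10:L b1@12:L b2@13:R]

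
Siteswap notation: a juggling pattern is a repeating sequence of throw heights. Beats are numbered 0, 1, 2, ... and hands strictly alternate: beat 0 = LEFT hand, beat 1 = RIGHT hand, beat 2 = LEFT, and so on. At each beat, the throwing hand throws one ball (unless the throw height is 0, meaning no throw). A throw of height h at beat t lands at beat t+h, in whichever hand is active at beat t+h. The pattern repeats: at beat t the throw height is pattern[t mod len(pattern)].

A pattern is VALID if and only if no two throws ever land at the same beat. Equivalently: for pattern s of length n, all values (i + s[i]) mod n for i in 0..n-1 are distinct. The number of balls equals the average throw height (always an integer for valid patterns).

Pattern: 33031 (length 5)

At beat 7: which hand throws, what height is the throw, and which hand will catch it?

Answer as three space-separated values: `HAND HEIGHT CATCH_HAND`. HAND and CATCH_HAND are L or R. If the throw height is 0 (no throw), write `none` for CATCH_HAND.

Answer: R 0 none

Derivation:
Beat 7: 7 mod 2 = 1, so hand = R
Throw height = pattern[7 mod 5] = pattern[2] = 0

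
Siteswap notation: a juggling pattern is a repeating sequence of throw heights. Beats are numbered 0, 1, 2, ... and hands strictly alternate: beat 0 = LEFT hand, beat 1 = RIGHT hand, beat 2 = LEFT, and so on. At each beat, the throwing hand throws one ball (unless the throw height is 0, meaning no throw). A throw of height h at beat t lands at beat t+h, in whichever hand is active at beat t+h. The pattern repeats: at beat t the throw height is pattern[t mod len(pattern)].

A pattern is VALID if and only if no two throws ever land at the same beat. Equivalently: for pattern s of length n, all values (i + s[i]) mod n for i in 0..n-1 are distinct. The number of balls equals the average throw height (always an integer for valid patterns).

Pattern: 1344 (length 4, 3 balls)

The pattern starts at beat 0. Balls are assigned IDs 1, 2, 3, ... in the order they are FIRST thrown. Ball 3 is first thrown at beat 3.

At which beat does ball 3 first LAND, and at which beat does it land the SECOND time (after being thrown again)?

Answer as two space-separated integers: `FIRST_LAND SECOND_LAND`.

Answer: 7 11

Derivation:
Beat 0 (L): throw ball1 h=1 -> lands@1:R; in-air after throw: [b1@1:R]
Beat 1 (R): throw ball1 h=3 -> lands@4:L; in-air after throw: [b1@4:L]
Beat 2 (L): throw ball2 h=4 -> lands@6:L; in-air after throw: [b1@4:L b2@6:L]
Beat 3 (R): throw ball3 h=4 -> lands@7:R; in-air after throw: [b1@4:L b2@6:L b3@7:R]
Beat 4 (L): throw ball1 h=1 -> lands@5:R; in-air after throw: [b1@5:R b2@6:L b3@7:R]
Beat 5 (R): throw ball1 h=3 -> lands@8:L; in-air after throw: [b2@6:L b3@7:R b1@8:L]
Beat 6 (L): throw ball2 h=4 -> lands@10:L; in-air after throw: [b3@7:R b1@8:L b2@10:L]
Beat 7 (R): throw ball3 h=4 -> lands@11:R; in-air after throw: [b1@8:L b2@10:L b3@11:R]
Beat 8 (L): throw ball1 h=1 -> lands@9:R; in-air after throw: [b1@9:R b2@10:L b3@11:R]
Beat 9 (R): throw ball1 h=3 -> lands@12:L; in-air after throw: [b2@10:L b3@11:R b1@12:L]
Beat 10 (L): throw ball2 h=4 -> lands@14:L; in-air after throw: [b3@11:R b1@12:L b2@14:L]
Beat 11 (R): throw ball3 h=4 -> lands@15:R; in-air after throw: [b1@12:L b2@14:L b3@15:R]
Ball 3: thrown@3 h=4 -> first land @7; rethrown@7 h=4 -> second land @11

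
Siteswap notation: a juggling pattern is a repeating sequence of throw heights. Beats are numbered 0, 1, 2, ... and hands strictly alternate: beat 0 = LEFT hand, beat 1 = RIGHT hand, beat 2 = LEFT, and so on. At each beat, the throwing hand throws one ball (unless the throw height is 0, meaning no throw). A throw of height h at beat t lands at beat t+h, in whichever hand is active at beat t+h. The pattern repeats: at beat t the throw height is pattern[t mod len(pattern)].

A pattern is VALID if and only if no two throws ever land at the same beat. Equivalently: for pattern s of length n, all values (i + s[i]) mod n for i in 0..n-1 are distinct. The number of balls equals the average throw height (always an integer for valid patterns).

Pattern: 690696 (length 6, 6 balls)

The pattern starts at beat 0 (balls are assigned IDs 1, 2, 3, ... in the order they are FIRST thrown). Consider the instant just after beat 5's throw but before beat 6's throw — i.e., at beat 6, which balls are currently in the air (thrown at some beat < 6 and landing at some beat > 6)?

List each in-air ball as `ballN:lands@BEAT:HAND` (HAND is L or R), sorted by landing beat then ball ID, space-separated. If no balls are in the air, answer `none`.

Answer: ball3:lands@9:R ball2:lands@10:L ball5:lands@11:R ball4:lands@13:R

Derivation:
Beat 0 (L): throw ball1 h=6 -> lands@6:L; in-air after throw: [b1@6:L]
Beat 1 (R): throw ball2 h=9 -> lands@10:L; in-air after throw: [b1@6:L b2@10:L]
Beat 3 (R): throw ball3 h=6 -> lands@9:R; in-air after throw: [b1@6:L b3@9:R b2@10:L]
Beat 4 (L): throw ball4 h=9 -> lands@13:R; in-air after throw: [b1@6:L b3@9:R b2@10:L b4@13:R]
Beat 5 (R): throw ball5 h=6 -> lands@11:R; in-air after throw: [b1@6:L b3@9:R b2@10:L b5@11:R b4@13:R]
Beat 6 (L): throw ball1 h=6 -> lands@12:L; in-air after throw: [b3@9:R b2@10:L b5@11:R b1@12:L b4@13:R]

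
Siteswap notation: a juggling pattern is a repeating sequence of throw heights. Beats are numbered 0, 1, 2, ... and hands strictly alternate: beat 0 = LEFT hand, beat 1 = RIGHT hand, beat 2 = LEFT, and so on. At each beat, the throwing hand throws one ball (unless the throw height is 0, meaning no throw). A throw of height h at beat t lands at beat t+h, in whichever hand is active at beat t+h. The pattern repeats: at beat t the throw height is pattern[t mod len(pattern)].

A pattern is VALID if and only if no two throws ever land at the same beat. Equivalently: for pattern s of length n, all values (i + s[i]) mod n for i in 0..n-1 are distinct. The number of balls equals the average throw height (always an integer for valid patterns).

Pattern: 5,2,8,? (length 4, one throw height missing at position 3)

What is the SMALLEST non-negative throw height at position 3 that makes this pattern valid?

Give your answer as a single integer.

i=0: (0 + 5) mod 4 = 1
i=1: (1 + 2) mod 4 = 3
i=2: (2 + 8) mod 4 = 2
i=3: s[i]=? (unknown)
Known residues: [1, 2, 3]; need a permutation of 0..3, so missing residue r = 0
Need (3 + s) mod 4 = 0; smallest s = (0 - 3) mod 4 = 1

Answer: 1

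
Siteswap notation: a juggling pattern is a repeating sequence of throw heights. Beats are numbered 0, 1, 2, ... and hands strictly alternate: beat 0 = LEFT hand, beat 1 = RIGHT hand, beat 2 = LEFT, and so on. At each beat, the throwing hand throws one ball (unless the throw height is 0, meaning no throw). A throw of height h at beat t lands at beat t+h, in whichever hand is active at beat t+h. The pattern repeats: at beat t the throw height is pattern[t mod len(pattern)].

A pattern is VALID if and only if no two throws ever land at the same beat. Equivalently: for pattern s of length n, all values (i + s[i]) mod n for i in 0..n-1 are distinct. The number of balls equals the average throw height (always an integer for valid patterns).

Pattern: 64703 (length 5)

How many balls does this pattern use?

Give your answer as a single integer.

Pattern = [6, 4, 7, 0, 3], length n = 5
  position 0: throw height = 6, running sum = 6
  position 1: throw height = 4, running sum = 10
  position 2: throw height = 7, running sum = 17
  position 3: throw height = 0, running sum = 17
  position 4: throw height = 3, running sum = 20
Total sum = 20; balls = sum / n = 20 / 5 = 4

Answer: 4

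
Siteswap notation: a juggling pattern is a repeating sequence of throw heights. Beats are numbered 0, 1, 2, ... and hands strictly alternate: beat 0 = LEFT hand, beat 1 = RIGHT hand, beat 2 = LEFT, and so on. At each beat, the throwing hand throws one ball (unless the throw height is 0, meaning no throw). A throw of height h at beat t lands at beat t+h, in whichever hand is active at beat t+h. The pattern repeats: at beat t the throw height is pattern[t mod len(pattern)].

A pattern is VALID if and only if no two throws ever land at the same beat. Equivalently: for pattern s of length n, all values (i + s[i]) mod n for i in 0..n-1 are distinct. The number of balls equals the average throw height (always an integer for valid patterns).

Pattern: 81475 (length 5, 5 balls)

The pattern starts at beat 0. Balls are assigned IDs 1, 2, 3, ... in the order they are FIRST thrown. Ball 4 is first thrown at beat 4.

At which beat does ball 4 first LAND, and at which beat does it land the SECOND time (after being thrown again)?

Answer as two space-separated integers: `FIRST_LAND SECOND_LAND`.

Answer: 9 14

Derivation:
Beat 0 (L): throw ball1 h=8 -> lands@8:L; in-air after throw: [b1@8:L]
Beat 1 (R): throw ball2 h=1 -> lands@2:L; in-air after throw: [b2@2:L b1@8:L]
Beat 2 (L): throw ball2 h=4 -> lands@6:L; in-air after throw: [b2@6:L b1@8:L]
Beat 3 (R): throw ball3 h=7 -> lands@10:L; in-air after throw: [b2@6:L b1@8:L b3@10:L]
Beat 4 (L): throw ball4 h=5 -> lands@9:R; in-air after throw: [b2@6:L b1@8:L b4@9:R b3@10:L]
Beat 5 (R): throw ball5 h=8 -> lands@13:R; in-air after throw: [b2@6:L b1@8:L b4@9:R b3@10:L b5@13:R]
Beat 6 (L): throw ball2 h=1 -> lands@7:R; in-air after throw: [b2@7:R b1@8:L b4@9:R b3@10:L b5@13:R]
Beat 7 (R): throw ball2 h=4 -> lands@11:R; in-air after throw: [b1@8:L b4@9:R b3@10:L b2@11:R b5@13:R]
Beat 8 (L): throw ball1 h=7 -> lands@15:R; in-air after throw: [b4@9:R b3@10:L b2@11:R b5@13:R b1@15:R]
Beat 9 (R): throw ball4 h=5 -> lands@14:L; in-air after throw: [b3@10:L b2@11:R b5@13:R b4@14:L b1@15:R]
Beat 10 (L): throw ball3 h=8 -> lands@18:L; in-air after throw: [b2@11:R b5@13:R b4@14:L b1@15:R b3@18:L]
Beat 11 (R): throw ball2 h=1 -> lands@12:L; in-air after throw: [b2@12:L b5@13:R b4@14:L b1@15:R b3@18:L]
Beat 12 (L): throw ball2 h=4 -> lands@16:L; in-air after throw: [b5@13:R b4@14:L b1@15:R b2@16:L b3@18:L]
Beat 13 (R): throw ball5 h=7 -> lands@20:L; in-air after throw: [b4@14:L b1@15:R b2@16:L b3@18:L b5@20:L]
Beat 14 (L): throw ball4 h=5 -> lands@19:R; in-air after throw: [b1@15:R b2@16:L b3@18:L b4@19:R b5@20:L]
Ball 4: thrown@4 h=5 -> first land @9; rethrown@9 h=5 -> second land @14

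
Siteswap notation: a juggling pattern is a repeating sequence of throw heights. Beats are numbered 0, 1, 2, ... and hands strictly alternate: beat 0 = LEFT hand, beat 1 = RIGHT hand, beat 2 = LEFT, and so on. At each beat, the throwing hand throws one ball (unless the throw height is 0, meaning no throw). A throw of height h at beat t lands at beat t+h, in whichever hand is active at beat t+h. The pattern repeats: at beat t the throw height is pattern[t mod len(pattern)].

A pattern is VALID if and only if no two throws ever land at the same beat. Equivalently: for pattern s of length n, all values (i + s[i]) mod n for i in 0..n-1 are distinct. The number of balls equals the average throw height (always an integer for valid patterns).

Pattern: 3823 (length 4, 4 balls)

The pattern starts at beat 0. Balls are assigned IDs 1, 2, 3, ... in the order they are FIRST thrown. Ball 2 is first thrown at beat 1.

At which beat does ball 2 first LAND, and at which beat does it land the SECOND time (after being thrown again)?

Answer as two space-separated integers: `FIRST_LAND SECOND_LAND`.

Beat 0 (L): throw ball1 h=3 -> lands@3:R; in-air after throw: [b1@3:R]
Beat 1 (R): throw ball2 h=8 -> lands@9:R; in-air after throw: [b1@3:R b2@9:R]
Beat 2 (L): throw ball3 h=2 -> lands@4:L; in-air after throw: [b1@3:R b3@4:L b2@9:R]
Beat 3 (R): throw ball1 h=3 -> lands@6:L; in-air after throw: [b3@4:L b1@6:L b2@9:R]
Beat 4 (L): throw ball3 h=3 -> lands@7:R; in-air after throw: [b1@6:L b3@7:R b2@9:R]
Beat 5 (R): throw ball4 h=8 -> lands@13:R; in-air after throw: [b1@6:L b3@7:R b2@9:R b4@13:R]
Beat 6 (L): throw ball1 h=2 -> lands@8:L; in-air after throw: [b3@7:R b1@8:L b2@9:R b4@13:R]
Beat 7 (R): throw ball3 h=3 -> lands@10:L; in-air after throw: [b1@8:L b2@9:R b3@10:L b4@13:R]
Beat 8 (L): throw ball1 h=3 -> lands@11:R; in-air after throw: [b2@9:R b3@10:L b1@11:R b4@13:R]
Beat 9 (R): throw ball2 h=8 -> lands@17:R; in-air after throw: [b3@10:L b1@11:R b4@13:R b2@17:R]
Beat 10 (L): throw ball3 h=2 -> lands@12:L; in-air after throw: [b1@11:R b3@12:L b4@13:R b2@17:R]
Beat 11 (R): throw ball1 h=3 -> lands@14:L; in-air after throw: [b3@12:L b4@13:R b1@14:L b2@17:R]
Beat 12 (L): throw ball3 h=3 -> lands@15:R; in-air after throw: [b4@13:R b1@14:L b3@15:R b2@17:R]
Beat 13 (R): throw ball4 h=8 -> lands@21:R; in-air after throw: [b1@14:L b3@15:R b2@17:R b4@21:R]
Beat 14 (L): throw ball1 h=2 -> lands@16:L; in-air after throw: [b3@15:R b1@16:L b2@17:R b4@21:R]
Beat 15 (R): throw ball3 h=3 -> lands@18:L; in-air after throw: [b1@16:L b2@17:R b3@18:L b4@21:R]
Beat 16 (L): throw ball1 h=3 -> lands@19:R; in-air after throw: [b2@17:R b3@18:L b1@19:R b4@21:R]
Beat 17 (R): throw ball2 h=8 -> lands@25:R; in-air after throw: [b3@18:L b1@19:R b4@21:R b2@25:R]
Ball 2: thrown@1 h=8 -> first land @9; rethrown@9 h=8 -> second land @17

Answer: 9 17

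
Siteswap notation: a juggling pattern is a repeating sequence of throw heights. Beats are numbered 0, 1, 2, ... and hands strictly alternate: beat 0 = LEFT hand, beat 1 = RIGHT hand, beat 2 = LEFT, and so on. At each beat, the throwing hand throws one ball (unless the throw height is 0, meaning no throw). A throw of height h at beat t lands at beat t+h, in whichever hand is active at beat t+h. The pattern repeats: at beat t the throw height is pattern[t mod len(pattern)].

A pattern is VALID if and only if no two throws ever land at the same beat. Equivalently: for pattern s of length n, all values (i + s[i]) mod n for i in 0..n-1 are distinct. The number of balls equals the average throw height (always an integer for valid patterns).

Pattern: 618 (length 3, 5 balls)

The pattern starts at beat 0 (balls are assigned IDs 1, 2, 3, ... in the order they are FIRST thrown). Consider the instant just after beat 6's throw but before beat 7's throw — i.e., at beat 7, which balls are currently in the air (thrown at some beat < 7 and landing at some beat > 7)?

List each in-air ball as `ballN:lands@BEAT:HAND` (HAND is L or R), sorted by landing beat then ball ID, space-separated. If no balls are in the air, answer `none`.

Answer: ball3:lands@9:R ball2:lands@10:L ball1:lands@12:L ball4:lands@13:R

Derivation:
Beat 0 (L): throw ball1 h=6 -> lands@6:L; in-air after throw: [b1@6:L]
Beat 1 (R): throw ball2 h=1 -> lands@2:L; in-air after throw: [b2@2:L b1@6:L]
Beat 2 (L): throw ball2 h=8 -> lands@10:L; in-air after throw: [b1@6:L b2@10:L]
Beat 3 (R): throw ball3 h=6 -> lands@9:R; in-air after throw: [b1@6:L b3@9:R b2@10:L]
Beat 4 (L): throw ball4 h=1 -> lands@5:R; in-air after throw: [b4@5:R b1@6:L b3@9:R b2@10:L]
Beat 5 (R): throw ball4 h=8 -> lands@13:R; in-air after throw: [b1@6:L b3@9:R b2@10:L b4@13:R]
Beat 6 (L): throw ball1 h=6 -> lands@12:L; in-air after throw: [b3@9:R b2@10:L b1@12:L b4@13:R]
Beat 7 (R): throw ball5 h=1 -> lands@8:L; in-air after throw: [b5@8:L b3@9:R b2@10:L b1@12:L b4@13:R]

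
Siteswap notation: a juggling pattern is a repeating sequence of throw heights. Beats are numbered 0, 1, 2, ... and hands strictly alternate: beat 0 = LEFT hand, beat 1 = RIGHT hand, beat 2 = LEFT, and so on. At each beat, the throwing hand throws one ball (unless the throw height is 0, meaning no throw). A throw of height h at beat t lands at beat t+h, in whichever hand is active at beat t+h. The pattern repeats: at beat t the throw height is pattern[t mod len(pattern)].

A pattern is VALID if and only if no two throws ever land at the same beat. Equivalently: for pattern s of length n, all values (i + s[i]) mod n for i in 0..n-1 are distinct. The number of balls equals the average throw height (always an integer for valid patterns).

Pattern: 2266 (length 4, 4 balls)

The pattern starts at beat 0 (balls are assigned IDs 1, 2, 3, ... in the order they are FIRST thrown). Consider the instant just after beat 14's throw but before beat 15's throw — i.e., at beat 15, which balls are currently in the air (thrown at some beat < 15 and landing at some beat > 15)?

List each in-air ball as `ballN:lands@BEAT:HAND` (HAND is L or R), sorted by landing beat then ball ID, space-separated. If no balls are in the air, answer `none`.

Answer: ball1:lands@16:L ball2:lands@17:R ball3:lands@20:L

Derivation:
Beat 0 (L): throw ball1 h=2 -> lands@2:L; in-air after throw: [b1@2:L]
Beat 1 (R): throw ball2 h=2 -> lands@3:R; in-air after throw: [b1@2:L b2@3:R]
Beat 2 (L): throw ball1 h=6 -> lands@8:L; in-air after throw: [b2@3:R b1@8:L]
Beat 3 (R): throw ball2 h=6 -> lands@9:R; in-air after throw: [b1@8:L b2@9:R]
Beat 4 (L): throw ball3 h=2 -> lands@6:L; in-air after throw: [b3@6:L b1@8:L b2@9:R]
Beat 5 (R): throw ball4 h=2 -> lands@7:R; in-air after throw: [b3@6:L b4@7:R b1@8:L b2@9:R]
Beat 6 (L): throw ball3 h=6 -> lands@12:L; in-air after throw: [b4@7:R b1@8:L b2@9:R b3@12:L]
Beat 7 (R): throw ball4 h=6 -> lands@13:R; in-air after throw: [b1@8:L b2@9:R b3@12:L b4@13:R]
Beat 8 (L): throw ball1 h=2 -> lands@10:L; in-air after throw: [b2@9:R b1@10:L b3@12:L b4@13:R]
Beat 9 (R): throw ball2 h=2 -> lands@11:R; in-air after throw: [b1@10:L b2@11:R b3@12:L b4@13:R]
Beat 10 (L): throw ball1 h=6 -> lands@16:L; in-air after throw: [b2@11:R b3@12:L b4@13:R b1@16:L]
Beat 11 (R): throw ball2 h=6 -> lands@17:R; in-air after throw: [b3@12:L b4@13:R b1@16:L b2@17:R]
Beat 12 (L): throw ball3 h=2 -> lands@14:L; in-air after throw: [b4@13:R b3@14:L b1@16:L b2@17:R]
Beat 13 (R): throw ball4 h=2 -> lands@15:R; in-air after throw: [b3@14:L b4@15:R b1@16:L b2@17:R]
Beat 14 (L): throw ball3 h=6 -> lands@20:L; in-air after throw: [b4@15:R b1@16:L b2@17:R b3@20:L]
Beat 15 (R): throw ball4 h=6 -> lands@21:R; in-air after throw: [b1@16:L b2@17:R b3@20:L b4@21:R]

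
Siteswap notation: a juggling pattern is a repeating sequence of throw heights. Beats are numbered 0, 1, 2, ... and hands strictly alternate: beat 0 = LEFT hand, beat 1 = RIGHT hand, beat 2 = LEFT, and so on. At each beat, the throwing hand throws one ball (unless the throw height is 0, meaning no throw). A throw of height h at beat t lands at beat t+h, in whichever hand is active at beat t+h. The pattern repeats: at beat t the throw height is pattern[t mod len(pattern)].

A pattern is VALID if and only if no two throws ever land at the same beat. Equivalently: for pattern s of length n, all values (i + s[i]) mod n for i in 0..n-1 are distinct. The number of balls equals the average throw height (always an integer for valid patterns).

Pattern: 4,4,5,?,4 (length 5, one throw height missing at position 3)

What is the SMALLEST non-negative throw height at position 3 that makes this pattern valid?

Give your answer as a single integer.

i=0: (0 + 4) mod 5 = 4
i=1: (1 + 4) mod 5 = 0
i=2: (2 + 5) mod 5 = 2
i=3: s[i]=? (unknown)
i=4: (4 + 4) mod 5 = 3
Known residues: [0, 2, 3, 4]; need a permutation of 0..4, so missing residue r = 1
Need (3 + s) mod 5 = 1; smallest s = (1 - 3) mod 5 = 3

Answer: 3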